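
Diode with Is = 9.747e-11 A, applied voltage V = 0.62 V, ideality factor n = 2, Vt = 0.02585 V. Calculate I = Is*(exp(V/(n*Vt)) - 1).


Step 1: V/(n*Vt) = 0.62/(2*0.02585) = 11.9923
Step 2: exp(11.9923) = 1.6151e+05
Step 3: I = 9.747e-11 * (1.6151e+05 - 1) = 1.57e-05 A

1.57e-05


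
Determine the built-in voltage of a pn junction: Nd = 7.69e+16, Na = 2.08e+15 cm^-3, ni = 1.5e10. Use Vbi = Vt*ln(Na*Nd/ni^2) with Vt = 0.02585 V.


Step 1: Compute Na*Nd/ni^2 = 2.08e+15 * 7.69e+16 / (1.5e10)^2 = 7.1090e+11
Step 2: ln(7.1090e+11) = 27.2898
Step 3: Vbi = 0.02585 * 27.2898 = 0.705 V

0.705


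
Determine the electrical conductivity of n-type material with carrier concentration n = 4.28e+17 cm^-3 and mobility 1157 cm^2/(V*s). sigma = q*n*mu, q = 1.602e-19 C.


Step 1: sigma = q * n * mu
Step 2: sigma = 1.602e-19 * 4.28e+17 * 1157
Step 3: sigma = 7.933e+01 S/cm

7.933e+01


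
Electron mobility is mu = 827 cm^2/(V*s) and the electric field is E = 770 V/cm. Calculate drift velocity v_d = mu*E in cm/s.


Step 1: v_d = mu * E
Step 2: v_d = 827 * 770 = 636790
Step 3: v_d = 6.37e+05 cm/s

6.37e+05


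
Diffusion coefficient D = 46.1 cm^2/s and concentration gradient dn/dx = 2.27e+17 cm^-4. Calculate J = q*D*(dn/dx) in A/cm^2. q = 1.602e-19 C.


Step 1: J = q * D * (dn/dx)
Step 2: J = 1.602e-19 * 46.1 * 2.27e+17
Step 3: J = 1.68e+00 A/cm^2

1.68e+00


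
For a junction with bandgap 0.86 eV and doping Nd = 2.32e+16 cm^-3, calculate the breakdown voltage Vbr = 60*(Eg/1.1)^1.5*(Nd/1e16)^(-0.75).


Step 1: Eg/1.1 = 0.86/1.1 = 0.781818
Step 2: (Eg/1.1)^1.5 = 0.781818^1.5 = 0.691287
Step 3: (Nd/1e16)^(-0.75) = (2.32)^(-0.75) = 0.531966
Step 4: Vbr = 60 * 0.691287 * 0.531966 = 22.1 V

22.1


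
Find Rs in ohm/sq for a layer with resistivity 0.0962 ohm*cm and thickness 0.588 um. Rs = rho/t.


Step 1: Convert thickness to cm: t = 0.588 um = 5.8800e-05 cm
Step 2: Rs = rho / t = 0.0962 / 5.8800e-05
Step 3: Rs = 1636.1 ohm/sq

1636.1


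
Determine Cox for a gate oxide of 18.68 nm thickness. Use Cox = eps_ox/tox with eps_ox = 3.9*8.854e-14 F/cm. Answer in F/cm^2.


Step 1: eps_ox = 3.9 * 8.854e-14 = 3.45306e-13 F/cm
Step 2: tox in cm = 18.68 nm * 1e-7 = 1.8680e-06 cm
Step 3: Cox = 3.45306e-13 / 1.8680e-06 = 1.85e-07 F/cm^2

1.85e-07


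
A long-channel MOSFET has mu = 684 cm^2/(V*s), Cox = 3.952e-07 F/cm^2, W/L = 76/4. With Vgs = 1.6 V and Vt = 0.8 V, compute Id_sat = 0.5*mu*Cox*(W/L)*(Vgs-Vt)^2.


Step 1: Overdrive voltage Vov = Vgs - Vt = 1.6 - 0.8 = 0.8 V
Step 2: W/L = 76/4 = 19
Step 3: Id = 0.5 * 684 * 3.952e-07 * 19 * 0.8^2
Step 4: Id = 1.64e-03 A

1.64e-03


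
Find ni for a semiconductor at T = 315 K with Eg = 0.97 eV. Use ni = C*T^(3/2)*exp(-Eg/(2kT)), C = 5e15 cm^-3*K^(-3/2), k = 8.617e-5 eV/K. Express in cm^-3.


Step 1: Compute kT = 8.617e-5 * 315 = 0.02714355 eV
Step 2: Exponent = -Eg/(2kT) = -0.97/(2*0.02714355) = -17.86796
Step 3: T^(3/2) = 315^1.5 = 5590.70
Step 4: ni = 5e15 * 5590.70 * exp(-17.86796) = 4.86e+11 cm^-3

4.86e+11


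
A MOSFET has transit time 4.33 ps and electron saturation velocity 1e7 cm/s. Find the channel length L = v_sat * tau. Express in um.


Step 1: tau in seconds = 4.33 ps * 1e-12 = 4.3300e-12 s
Step 2: L = v_sat * tau = 1e7 * 4.3300e-12 = 4.3300e-05 cm
Step 3: L in um = 4.3300e-05 * 1e4 = 0.433 um

0.433


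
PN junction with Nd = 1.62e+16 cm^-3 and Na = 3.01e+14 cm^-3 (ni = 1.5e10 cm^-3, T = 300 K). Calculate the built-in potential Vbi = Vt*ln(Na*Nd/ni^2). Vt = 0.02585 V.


Step 1: Compute Na*Nd/ni^2 = 3.01e+14 * 1.62e+16 / (1.5e10)^2 = 2.1672e+10
Step 2: ln(2.1672e+10) = 23.7993
Step 3: Vbi = 0.02585 * 23.7993 = 0.615 V

0.615


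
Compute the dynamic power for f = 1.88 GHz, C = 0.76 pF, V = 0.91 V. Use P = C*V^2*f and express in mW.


Step 1: V^2 = 0.91^2 = 0.8281 V^2
Step 2: P = C*V^2*f = 0.76e-12 F * 0.8281 * 1.88e9 Hz
Step 3: P = 1.18318928e-03 W
Step 4: P = 1.183 mW

1.183


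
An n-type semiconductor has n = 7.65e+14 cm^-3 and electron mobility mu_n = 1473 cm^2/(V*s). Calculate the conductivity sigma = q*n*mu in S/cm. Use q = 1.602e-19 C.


Step 1: sigma = q * n * mu
Step 2: sigma = 1.602e-19 * 7.65e+14 * 1473
Step 3: sigma = 1.805e-01 S/cm

1.805e-01


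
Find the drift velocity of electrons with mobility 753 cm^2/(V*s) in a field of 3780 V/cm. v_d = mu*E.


Step 1: v_d = mu * E
Step 2: v_d = 753 * 3780 = 2846340
Step 3: v_d = 2.85e+06 cm/s

2.85e+06


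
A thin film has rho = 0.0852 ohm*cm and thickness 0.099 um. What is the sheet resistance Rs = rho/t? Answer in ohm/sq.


Step 1: Convert thickness to cm: t = 0.099 um = 9.9000e-06 cm
Step 2: Rs = rho / t = 0.0852 / 9.9000e-06
Step 3: Rs = 8606.1 ohm/sq

8606.1


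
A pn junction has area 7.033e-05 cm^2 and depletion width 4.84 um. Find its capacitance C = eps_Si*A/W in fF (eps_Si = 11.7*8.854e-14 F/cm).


Step 1: eps_Si = 11.7 * 8.854e-14 = 1.035918e-12 F/cm
Step 2: W in cm = 4.84 * 1e-4 = 4.84e-04 cm
Step 3: C = 1.035918e-12 * 7.033e-05 / 4.84e-04 = 1.505292e-13 F
Step 4: C = 150.53 fF

150.53


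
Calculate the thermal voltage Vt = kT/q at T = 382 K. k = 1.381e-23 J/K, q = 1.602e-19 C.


Step 1: kT = 1.381e-23 * 382 = 5.27542e-21 J
Step 2: Vt = kT/q = 5.27542e-21 / 1.602e-19
Step 3: Vt = 0.03293 V

0.03293


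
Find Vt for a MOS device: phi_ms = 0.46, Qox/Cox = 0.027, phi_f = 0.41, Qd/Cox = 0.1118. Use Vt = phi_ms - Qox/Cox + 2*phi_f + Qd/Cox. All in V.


Step 1: Vt = phi_ms - Qox/Cox + 2*phi_f + Qd/Cox
Step 2: Vt = 0.46 - 0.027 + 2*0.41 + 0.1118
Step 3: Vt = 0.46 - 0.027 + 0.82 + 0.1118
Step 4: Vt = 1.3648 V

1.3648


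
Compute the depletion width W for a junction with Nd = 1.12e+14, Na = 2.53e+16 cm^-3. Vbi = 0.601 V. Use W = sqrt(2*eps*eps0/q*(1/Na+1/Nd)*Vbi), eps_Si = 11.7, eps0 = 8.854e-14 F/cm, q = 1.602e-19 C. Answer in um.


Step 1: 1/Na + 1/Nd = 1/2.53e+16 + 1/1.12e+14 = 8.96810e-15
Step 2: 2*eps*eps0/q = 2*11.7*8.854e-14/1.602e-19 = 1.293281e+07
Step 3: W^2 = 1.293281e+07 * 8.96810e-15 * 0.601 = 6.97056e-08
Step 4: W = sqrt(6.97056e-08) = 2.640e-04 cm = 2.64 um

2.64


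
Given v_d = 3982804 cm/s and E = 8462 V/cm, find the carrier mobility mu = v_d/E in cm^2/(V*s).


Step 1: mu = v_d / E
Step 2: mu = 3982804 / 8462
Step 3: mu = 470.67 cm^2/(V*s)

470.67


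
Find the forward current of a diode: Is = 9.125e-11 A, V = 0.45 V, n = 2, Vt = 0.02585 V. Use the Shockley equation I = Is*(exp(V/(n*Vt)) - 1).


Step 1: V/(n*Vt) = 0.45/(2*0.02585) = 8.7041
Step 2: exp(8.7041) = 6.0276e+03
Step 3: I = 9.125e-11 * (6.0276e+03 - 1) = 5.50e-07 A

5.50e-07


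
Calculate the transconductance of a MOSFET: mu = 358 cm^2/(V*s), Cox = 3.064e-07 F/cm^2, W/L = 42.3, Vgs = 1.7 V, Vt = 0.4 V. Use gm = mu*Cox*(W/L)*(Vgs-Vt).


Step 1: Vov = Vgs - Vt = 1.7 - 0.4 = 1.3 V
Step 2: gm = mu * Cox * (W/L) * Vov
Step 3: gm = 358 * 3.064e-07 * 42.3 * 1.3 = 6.03e-03 S

6.03e-03


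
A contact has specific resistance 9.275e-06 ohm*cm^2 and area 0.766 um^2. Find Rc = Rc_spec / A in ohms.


Step 1: Convert area to cm^2: 0.766 um^2 = 7.6600e-09 cm^2
Step 2: Rc = Rc_spec / A = 9.275e-06 / 7.6600e-09
Step 3: Rc = 1.21e+03 ohms

1.21e+03


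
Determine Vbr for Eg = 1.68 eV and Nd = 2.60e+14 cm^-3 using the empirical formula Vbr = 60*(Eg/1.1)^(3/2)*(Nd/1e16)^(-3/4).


Step 1: Eg/1.1 = 1.68/1.1 = 1.527273
Step 2: (Eg/1.1)^1.5 = 1.527273^1.5 = 1.887448
Step 3: (Nd/1e16)^(-0.75) = (0.026)^(-0.75) = 15.444363
Step 4: Vbr = 60 * 1.887448 * 15.444363 = 1749.0 V

1749.0


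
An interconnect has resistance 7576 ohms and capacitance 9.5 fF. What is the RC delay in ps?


Step 1: tau = R * C
Step 2: tau = 7576 * 9.5 fF = 7576 * 9.5e-15 F
Step 3: tau = 7.1972e-11 s = 71.972 ps

71.972


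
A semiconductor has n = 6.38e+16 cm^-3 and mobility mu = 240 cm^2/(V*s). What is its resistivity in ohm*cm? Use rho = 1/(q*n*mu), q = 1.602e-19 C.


Step 1: sigma = q * n * mu = 1.602e-19 * 6.38e+16 * 240 = 2.45298e+00 S/cm
Step 2: rho = 1 / sigma = 1 / 2.45298e+00 = 0.4077 ohm*cm

0.4077


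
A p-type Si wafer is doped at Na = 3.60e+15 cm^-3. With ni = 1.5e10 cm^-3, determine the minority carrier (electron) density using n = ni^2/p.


Step 1: Majority hole concentration p ≈ Na = 3.60e+15 cm^-3
Step 2: n = ni^2 / Na = (1.5e10)^2 / 3.60e+15
Step 3: n = 6.25e+04 cm^-3

6.25e+04


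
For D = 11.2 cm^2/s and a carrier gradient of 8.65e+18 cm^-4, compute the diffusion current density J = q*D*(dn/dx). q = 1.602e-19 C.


Step 1: J = q * D * (dn/dx)
Step 2: J = 1.602e-19 * 11.2 * 8.65e+18
Step 3: J = 1.55e+01 A/cm^2

1.55e+01


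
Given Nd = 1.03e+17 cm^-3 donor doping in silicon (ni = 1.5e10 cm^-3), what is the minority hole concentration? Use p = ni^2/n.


Step 1: Since Nd >> ni, n ≈ Nd = 1.03e+17 cm^-3
Step 2: p = ni^2 / n = (1.5e10)^2 / 1.03e+17
Step 3: p = 2.25e20 / 1.03e+17 = 2.18e+03 cm^-3

2.18e+03


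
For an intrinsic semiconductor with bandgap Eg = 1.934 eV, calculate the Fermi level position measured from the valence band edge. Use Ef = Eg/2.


Step 1: For an intrinsic semiconductor, the Fermi level sits at midgap.
Step 2: Ef = Eg / 2 = 1.934 / 2 = 0.967 eV

0.967


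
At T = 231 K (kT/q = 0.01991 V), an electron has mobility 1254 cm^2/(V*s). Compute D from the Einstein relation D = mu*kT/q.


Step 1: D = mu * (kT/q)
Step 2: D = 1254 * 0.01991
Step 3: D = 24.97 cm^2/s

24.97


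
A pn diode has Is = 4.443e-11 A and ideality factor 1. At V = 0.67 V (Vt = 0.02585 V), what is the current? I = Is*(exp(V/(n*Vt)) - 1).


Step 1: V/(n*Vt) = 0.67/(1*0.02585) = 25.9188
Step 2: exp(25.9188) = 1.8046e+11
Step 3: I = 4.443e-11 * (1.8046e+11 - 1) = 8.02e+00 A

8.02e+00


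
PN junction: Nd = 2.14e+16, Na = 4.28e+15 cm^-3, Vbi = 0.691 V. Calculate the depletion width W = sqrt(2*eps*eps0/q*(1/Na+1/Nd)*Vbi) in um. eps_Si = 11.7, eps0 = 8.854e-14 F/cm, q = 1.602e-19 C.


Step 1: 1/Na + 1/Nd = 1/4.28e+15 + 1/2.14e+16 = 2.80374e-16
Step 2: 2*eps*eps0/q = 2*11.7*8.854e-14/1.602e-19 = 1.293281e+07
Step 3: W^2 = 1.293281e+07 * 2.80374e-16 * 0.691 = 2.50558e-09
Step 4: W = sqrt(2.50558e-09) = 5.006e-05 cm = 0.5006 um

0.5006


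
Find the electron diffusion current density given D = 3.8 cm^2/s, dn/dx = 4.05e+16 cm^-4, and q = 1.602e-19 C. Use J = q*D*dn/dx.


Step 1: J = q * D * (dn/dx)
Step 2: J = 1.602e-19 * 3.8 * 4.05e+16
Step 3: J = 2.47e-02 A/cm^2

2.47e-02


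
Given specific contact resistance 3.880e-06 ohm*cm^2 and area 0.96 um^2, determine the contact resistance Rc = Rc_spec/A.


Step 1: Convert area to cm^2: 0.96 um^2 = 9.6000e-09 cm^2
Step 2: Rc = Rc_spec / A = 3.880e-06 / 9.6000e-09
Step 3: Rc = 4.04e+02 ohms

4.04e+02


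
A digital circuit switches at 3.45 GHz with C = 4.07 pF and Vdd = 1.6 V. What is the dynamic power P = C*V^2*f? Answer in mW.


Step 1: V^2 = 1.6^2 = 2.56 V^2
Step 2: P = C*V^2*f = 4.07e-12 F * 2.56 * 3.45e9 Hz
Step 3: P = 3.594624e-02 W
Step 4: P = 35.946 mW

35.946


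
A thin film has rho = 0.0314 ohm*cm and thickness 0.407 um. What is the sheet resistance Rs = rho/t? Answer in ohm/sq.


Step 1: Convert thickness to cm: t = 0.407 um = 4.0700e-05 cm
Step 2: Rs = rho / t = 0.0314 / 4.0700e-05
Step 3: Rs = 771.5 ohm/sq

771.5


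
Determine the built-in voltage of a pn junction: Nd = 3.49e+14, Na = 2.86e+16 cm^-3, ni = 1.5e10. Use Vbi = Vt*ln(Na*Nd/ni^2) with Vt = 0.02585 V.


Step 1: Compute Na*Nd/ni^2 = 2.86e+16 * 3.49e+14 / (1.5e10)^2 = 4.4362e+10
Step 2: ln(4.4362e+10) = 24.5156
Step 3: Vbi = 0.02585 * 24.5156 = 0.634 V

0.634


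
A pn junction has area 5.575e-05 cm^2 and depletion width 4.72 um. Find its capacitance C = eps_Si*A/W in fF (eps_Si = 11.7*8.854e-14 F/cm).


Step 1: eps_Si = 11.7 * 8.854e-14 = 1.035918e-12 F/cm
Step 2: W in cm = 4.72 * 1e-4 = 4.72e-04 cm
Step 3: C = 1.035918e-12 * 5.575e-05 / 4.72e-04 = 1.223568e-13 F
Step 4: C = 122.36 fF

122.36


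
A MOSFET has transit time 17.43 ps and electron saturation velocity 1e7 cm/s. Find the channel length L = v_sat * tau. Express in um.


Step 1: tau in seconds = 17.43 ps * 1e-12 = 1.7430e-11 s
Step 2: L = v_sat * tau = 1e7 * 1.7430e-11 = 1.7430e-04 cm
Step 3: L in um = 1.7430e-04 * 1e4 = 1.743 um

1.743


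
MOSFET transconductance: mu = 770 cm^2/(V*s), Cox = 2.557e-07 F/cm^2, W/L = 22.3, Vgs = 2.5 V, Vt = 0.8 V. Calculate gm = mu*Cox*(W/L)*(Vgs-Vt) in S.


Step 1: Vov = Vgs - Vt = 2.5 - 0.8 = 1.7 V
Step 2: gm = mu * Cox * (W/L) * Vov
Step 3: gm = 770 * 2.557e-07 * 22.3 * 1.7 = 7.46e-03 S

7.46e-03


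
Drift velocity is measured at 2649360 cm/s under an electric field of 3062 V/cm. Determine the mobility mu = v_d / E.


Step 1: mu = v_d / E
Step 2: mu = 2649360 / 3062
Step 3: mu = 865.24 cm^2/(V*s)

865.24


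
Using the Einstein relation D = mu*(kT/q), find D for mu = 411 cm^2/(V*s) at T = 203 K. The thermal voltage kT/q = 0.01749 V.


Step 1: D = mu * (kT/q)
Step 2: D = 411 * 0.01749
Step 3: D = 7.19 cm^2/s

7.19


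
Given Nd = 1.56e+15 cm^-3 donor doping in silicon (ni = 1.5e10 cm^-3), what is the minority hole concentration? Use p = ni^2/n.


Step 1: Since Nd >> ni, n ≈ Nd = 1.56e+15 cm^-3
Step 2: p = ni^2 / n = (1.5e10)^2 / 1.56e+15
Step 3: p = 2.25e20 / 1.56e+15 = 1.44e+05 cm^-3

1.44e+05


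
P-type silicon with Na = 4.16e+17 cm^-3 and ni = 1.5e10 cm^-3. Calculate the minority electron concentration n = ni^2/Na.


Step 1: Majority hole concentration p ≈ Na = 4.16e+17 cm^-3
Step 2: n = ni^2 / Na = (1.5e10)^2 / 4.16e+17
Step 3: n = 5.41e+02 cm^-3

5.41e+02


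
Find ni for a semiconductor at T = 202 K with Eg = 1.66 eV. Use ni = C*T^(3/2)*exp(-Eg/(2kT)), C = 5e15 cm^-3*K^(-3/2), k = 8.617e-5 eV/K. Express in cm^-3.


Step 1: Compute kT = 8.617e-5 * 202 = 0.01740634 eV
Step 2: Exponent = -Eg/(2kT) = -1.66/(2*0.01740634) = -47.68377
Step 3: T^(3/2) = 202^1.5 = 2870.96
Step 4: ni = 5e15 * 2870.96 * exp(-47.68377) = 2.81e-02 cm^-3

2.81e-02


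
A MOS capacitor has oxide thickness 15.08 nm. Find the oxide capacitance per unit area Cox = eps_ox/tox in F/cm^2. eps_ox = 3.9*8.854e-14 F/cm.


Step 1: eps_ox = 3.9 * 8.854e-14 = 3.45306e-13 F/cm
Step 2: tox in cm = 15.08 nm * 1e-7 = 1.5080e-06 cm
Step 3: Cox = 3.45306e-13 / 1.5080e-06 = 2.29e-07 F/cm^2

2.29e-07


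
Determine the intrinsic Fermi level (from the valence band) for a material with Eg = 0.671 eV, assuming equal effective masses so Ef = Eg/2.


Step 1: For an intrinsic semiconductor, the Fermi level sits at midgap.
Step 2: Ef = Eg / 2 = 0.671 / 2 = 0.3355 eV

0.3355


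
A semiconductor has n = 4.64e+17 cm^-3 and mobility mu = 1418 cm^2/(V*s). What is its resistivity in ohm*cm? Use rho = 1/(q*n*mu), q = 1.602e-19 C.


Step 1: sigma = q * n * mu = 1.602e-19 * 4.64e+17 * 1418 = 1.05404e+02 S/cm
Step 2: rho = 1 / sigma = 1 / 1.05404e+02 = 0.009487 ohm*cm

0.009487


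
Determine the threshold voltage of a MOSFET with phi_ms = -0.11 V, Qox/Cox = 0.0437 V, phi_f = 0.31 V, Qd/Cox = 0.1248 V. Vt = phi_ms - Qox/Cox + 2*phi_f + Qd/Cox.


Step 1: Vt = phi_ms - Qox/Cox + 2*phi_f + Qd/Cox
Step 2: Vt = -0.11 - 0.0437 + 2*0.31 + 0.1248
Step 3: Vt = -0.11 - 0.0437 + 0.62 + 0.1248
Step 4: Vt = 0.5911 V

0.5911


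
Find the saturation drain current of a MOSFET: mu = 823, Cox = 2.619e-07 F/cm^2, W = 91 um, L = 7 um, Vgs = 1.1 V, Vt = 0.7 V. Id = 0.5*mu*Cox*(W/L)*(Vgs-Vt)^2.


Step 1: Overdrive voltage Vov = Vgs - Vt = 1.1 - 0.7 = 0.4 V
Step 2: W/L = 91/7 = 13
Step 3: Id = 0.5 * 823 * 2.619e-07 * 13 * 0.4^2
Step 4: Id = 2.24e-04 A

2.24e-04


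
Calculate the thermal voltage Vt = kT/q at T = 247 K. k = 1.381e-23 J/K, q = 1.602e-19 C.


Step 1: kT = 1.381e-23 * 247 = 3.41107e-21 J
Step 2: Vt = kT/q = 3.41107e-21 / 1.602e-19
Step 3: Vt = 0.02129 V

0.02129


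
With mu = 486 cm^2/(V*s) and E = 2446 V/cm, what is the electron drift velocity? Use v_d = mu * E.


Step 1: v_d = mu * E
Step 2: v_d = 486 * 2446 = 1188756
Step 3: v_d = 1.19e+06 cm/s

1.19e+06


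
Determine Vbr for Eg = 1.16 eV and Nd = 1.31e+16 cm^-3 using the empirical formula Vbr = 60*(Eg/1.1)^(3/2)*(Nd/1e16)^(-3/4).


Step 1: Eg/1.1 = 1.16/1.1 = 1.054545
Step 2: (Eg/1.1)^1.5 = 1.054545^1.5 = 1.082923
Step 3: (Nd/1e16)^(-0.75) = (1.31)^(-0.75) = 0.816670
Step 4: Vbr = 60 * 1.082923 * 0.816670 = 53.1 V

53.1


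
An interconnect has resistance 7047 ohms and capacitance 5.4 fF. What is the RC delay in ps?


Step 1: tau = R * C
Step 2: tau = 7047 * 5.4 fF = 7047 * 5.4e-15 F
Step 3: tau = 3.80538e-11 s = 38.0538 ps

38.0538


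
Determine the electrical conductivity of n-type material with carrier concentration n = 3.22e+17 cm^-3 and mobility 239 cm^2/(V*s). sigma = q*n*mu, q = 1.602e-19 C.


Step 1: sigma = q * n * mu
Step 2: sigma = 1.602e-19 * 3.22e+17 * 239
Step 3: sigma = 1.233e+01 S/cm

1.233e+01


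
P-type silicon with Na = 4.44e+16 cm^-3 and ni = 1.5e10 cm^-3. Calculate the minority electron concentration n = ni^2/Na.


Step 1: Majority hole concentration p ≈ Na = 4.44e+16 cm^-3
Step 2: n = ni^2 / Na = (1.5e10)^2 / 4.44e+16
Step 3: n = 5.07e+03 cm^-3

5.07e+03


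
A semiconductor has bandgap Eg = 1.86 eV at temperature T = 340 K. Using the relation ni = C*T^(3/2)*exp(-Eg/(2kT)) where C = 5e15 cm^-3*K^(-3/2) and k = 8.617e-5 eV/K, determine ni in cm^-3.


Step 1: Compute kT = 8.617e-5 * 340 = 0.0292978 eV
Step 2: Exponent = -Eg/(2kT) = -1.86/(2*0.0292978) = -31.74300
Step 3: T^(3/2) = 340^1.5 = 6269.29
Step 4: ni = 5e15 * 6269.29 * exp(-31.74300) = 5.13e+05 cm^-3

5.13e+05


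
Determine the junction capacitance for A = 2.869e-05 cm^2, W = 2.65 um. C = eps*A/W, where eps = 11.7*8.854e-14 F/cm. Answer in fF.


Step 1: eps_Si = 11.7 * 8.854e-14 = 1.035918e-12 F/cm
Step 2: W in cm = 2.65 * 1e-4 = 2.65e-04 cm
Step 3: C = 1.035918e-12 * 2.869e-05 / 2.65e-04 = 1.121528e-13 F
Step 4: C = 112.15 fF

112.15


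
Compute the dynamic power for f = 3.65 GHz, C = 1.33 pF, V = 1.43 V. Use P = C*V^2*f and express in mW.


Step 1: V^2 = 1.43^2 = 2.0449 V^2
Step 2: P = C*V^2*f = 1.33e-12 F * 2.0449 * 3.65e9 Hz
Step 3: P = 9.92696705e-03 W
Step 4: P = 9.927 mW

9.927


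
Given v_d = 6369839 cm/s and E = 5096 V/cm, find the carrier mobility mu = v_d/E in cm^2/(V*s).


Step 1: mu = v_d / E
Step 2: mu = 6369839 / 5096
Step 3: mu = 1249.97 cm^2/(V*s)

1249.97


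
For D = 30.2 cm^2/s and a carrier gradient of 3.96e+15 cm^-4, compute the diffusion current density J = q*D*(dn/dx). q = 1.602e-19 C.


Step 1: J = q * D * (dn/dx)
Step 2: J = 1.602e-19 * 30.2 * 3.96e+15
Step 3: J = 1.92e-02 A/cm^2

1.92e-02


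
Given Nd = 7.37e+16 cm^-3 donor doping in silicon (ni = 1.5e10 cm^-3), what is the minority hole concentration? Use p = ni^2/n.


Step 1: Since Nd >> ni, n ≈ Nd = 7.37e+16 cm^-3
Step 2: p = ni^2 / n = (1.5e10)^2 / 7.37e+16
Step 3: p = 2.25e20 / 7.37e+16 = 3.05e+03 cm^-3

3.05e+03


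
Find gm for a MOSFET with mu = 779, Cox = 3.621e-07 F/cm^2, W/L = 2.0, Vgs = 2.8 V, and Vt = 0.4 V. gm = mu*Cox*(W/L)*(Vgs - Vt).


Step 1: Vov = Vgs - Vt = 2.8 - 0.4 = 2.4 V
Step 2: gm = mu * Cox * (W/L) * Vov
Step 3: gm = 779 * 3.621e-07 * 2.0 * 2.4 = 1.35e-03 S

1.35e-03


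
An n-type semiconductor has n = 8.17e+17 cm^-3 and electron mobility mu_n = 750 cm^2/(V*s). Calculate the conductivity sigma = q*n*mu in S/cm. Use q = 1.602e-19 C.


Step 1: sigma = q * n * mu
Step 2: sigma = 1.602e-19 * 8.17e+17 * 750
Step 3: sigma = 9.816e+01 S/cm

9.816e+01


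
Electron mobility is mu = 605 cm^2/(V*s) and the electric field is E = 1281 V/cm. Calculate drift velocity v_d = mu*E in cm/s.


Step 1: v_d = mu * E
Step 2: v_d = 605 * 1281 = 775005
Step 3: v_d = 7.75e+05 cm/s

7.75e+05


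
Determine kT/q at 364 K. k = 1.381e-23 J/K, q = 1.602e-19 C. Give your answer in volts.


Step 1: kT = 1.381e-23 * 364 = 5.02684e-21 J
Step 2: Vt = kT/q = 5.02684e-21 / 1.602e-19
Step 3: Vt = 0.03138 V

0.03138


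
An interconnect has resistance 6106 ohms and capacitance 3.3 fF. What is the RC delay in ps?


Step 1: tau = R * C
Step 2: tau = 6106 * 3.3 fF = 6106 * 3.3e-15 F
Step 3: tau = 2.01498e-11 s = 20.1498 ps

20.1498


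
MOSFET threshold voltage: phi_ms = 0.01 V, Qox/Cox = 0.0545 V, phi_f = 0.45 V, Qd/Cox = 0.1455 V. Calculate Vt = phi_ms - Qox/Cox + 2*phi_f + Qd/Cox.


Step 1: Vt = phi_ms - Qox/Cox + 2*phi_f + Qd/Cox
Step 2: Vt = 0.01 - 0.0545 + 2*0.45 + 0.1455
Step 3: Vt = 0.01 - 0.0545 + 0.9 + 0.1455
Step 4: Vt = 1.001 V

1.001


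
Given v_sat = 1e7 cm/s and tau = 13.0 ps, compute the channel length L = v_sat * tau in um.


Step 1: tau in seconds = 13.0 ps * 1e-12 = 1.3000e-11 s
Step 2: L = v_sat * tau = 1e7 * 1.3000e-11 = 1.3000e-04 cm
Step 3: L in um = 1.3000e-04 * 1e4 = 1.3 um

1.3


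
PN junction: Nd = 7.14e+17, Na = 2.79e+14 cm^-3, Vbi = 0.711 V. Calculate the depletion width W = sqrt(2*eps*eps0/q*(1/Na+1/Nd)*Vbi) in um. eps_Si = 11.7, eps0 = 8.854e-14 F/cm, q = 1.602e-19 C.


Step 1: 1/Na + 1/Nd = 1/2.79e+14 + 1/7.14e+17 = 3.58563e-15
Step 2: 2*eps*eps0/q = 2*11.7*8.854e-14/1.602e-19 = 1.293281e+07
Step 3: W^2 = 1.293281e+07 * 3.58563e-15 * 0.711 = 3.29707e-08
Step 4: W = sqrt(3.29707e-08) = 1.816e-04 cm = 1.816 um

1.816


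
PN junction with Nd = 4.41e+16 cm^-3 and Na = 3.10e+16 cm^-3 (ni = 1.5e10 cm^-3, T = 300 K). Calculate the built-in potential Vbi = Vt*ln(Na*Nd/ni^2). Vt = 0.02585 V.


Step 1: Compute Na*Nd/ni^2 = 3.10e+16 * 4.41e+16 / (1.5e10)^2 = 6.0760e+12
Step 2: ln(6.0760e+12) = 29.4354
Step 3: Vbi = 0.02585 * 29.4354 = 0.761 V

0.761


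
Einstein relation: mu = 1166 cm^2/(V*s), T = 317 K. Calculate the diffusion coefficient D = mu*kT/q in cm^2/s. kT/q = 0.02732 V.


Step 1: D = mu * (kT/q)
Step 2: D = 1166 * 0.02732
Step 3: D = 31.86 cm^2/s

31.86


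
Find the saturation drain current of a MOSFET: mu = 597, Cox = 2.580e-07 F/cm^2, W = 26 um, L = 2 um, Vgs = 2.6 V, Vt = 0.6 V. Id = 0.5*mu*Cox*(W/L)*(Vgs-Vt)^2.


Step 1: Overdrive voltage Vov = Vgs - Vt = 2.6 - 0.6 = 2.0 V
Step 2: W/L = 26/2 = 13
Step 3: Id = 0.5 * 597 * 2.580e-07 * 13 * 2.0^2
Step 4: Id = 4.00e-03 A

4.00e-03


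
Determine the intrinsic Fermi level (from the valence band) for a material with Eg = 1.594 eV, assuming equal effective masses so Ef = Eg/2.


Step 1: For an intrinsic semiconductor, the Fermi level sits at midgap.
Step 2: Ef = Eg / 2 = 1.594 / 2 = 0.797 eV

0.797


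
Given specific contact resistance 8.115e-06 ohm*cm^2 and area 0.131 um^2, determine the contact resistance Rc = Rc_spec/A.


Step 1: Convert area to cm^2: 0.131 um^2 = 1.3100e-09 cm^2
Step 2: Rc = Rc_spec / A = 8.115e-06 / 1.3100e-09
Step 3: Rc = 6.19e+03 ohms

6.19e+03


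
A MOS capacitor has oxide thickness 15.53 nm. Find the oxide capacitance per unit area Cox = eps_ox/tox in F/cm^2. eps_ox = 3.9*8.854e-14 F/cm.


Step 1: eps_ox = 3.9 * 8.854e-14 = 3.45306e-13 F/cm
Step 2: tox in cm = 15.53 nm * 1e-7 = 1.5530e-06 cm
Step 3: Cox = 3.45306e-13 / 1.5530e-06 = 2.22e-07 F/cm^2

2.22e-07


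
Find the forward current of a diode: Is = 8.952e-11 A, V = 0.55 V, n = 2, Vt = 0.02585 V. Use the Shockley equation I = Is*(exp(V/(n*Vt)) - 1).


Step 1: V/(n*Vt) = 0.55/(2*0.02585) = 10.6383
Step 2: exp(10.6383) = 4.1702e+04
Step 3: I = 8.952e-11 * (4.1702e+04 - 1) = 3.73e-06 A

3.73e-06


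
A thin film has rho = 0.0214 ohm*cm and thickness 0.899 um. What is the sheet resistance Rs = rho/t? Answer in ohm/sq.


Step 1: Convert thickness to cm: t = 0.899 um = 8.9900e-05 cm
Step 2: Rs = rho / t = 0.0214 / 8.9900e-05
Step 3: Rs = 238.0 ohm/sq

238.0


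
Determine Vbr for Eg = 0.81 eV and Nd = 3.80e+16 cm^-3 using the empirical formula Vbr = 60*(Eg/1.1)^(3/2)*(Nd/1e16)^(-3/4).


Step 1: Eg/1.1 = 0.81/1.1 = 0.736364
Step 2: (Eg/1.1)^1.5 = 0.736364^1.5 = 0.631886
Step 3: (Nd/1e16)^(-0.75) = (3.8)^(-0.75) = 0.367420
Step 4: Vbr = 60 * 0.631886 * 0.367420 = 13.9 V

13.9


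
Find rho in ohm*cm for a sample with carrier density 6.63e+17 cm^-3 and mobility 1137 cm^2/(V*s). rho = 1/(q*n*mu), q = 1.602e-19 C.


Step 1: sigma = q * n * mu = 1.602e-19 * 6.63e+17 * 1137 = 1.20764e+02 S/cm
Step 2: rho = 1 / sigma = 1 / 1.20764e+02 = 0.008281 ohm*cm

0.008281


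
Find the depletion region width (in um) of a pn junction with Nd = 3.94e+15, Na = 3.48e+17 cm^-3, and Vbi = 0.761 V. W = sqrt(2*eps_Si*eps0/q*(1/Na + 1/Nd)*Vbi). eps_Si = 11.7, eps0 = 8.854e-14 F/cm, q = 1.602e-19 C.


Step 1: 1/Na + 1/Nd = 1/3.48e+17 + 1/3.94e+15 = 2.56681e-16
Step 2: 2*eps*eps0/q = 2*11.7*8.854e-14/1.602e-19 = 1.293281e+07
Step 3: W^2 = 1.293281e+07 * 2.56681e-16 * 0.761 = 2.52622e-09
Step 4: W = sqrt(2.52622e-09) = 5.026e-05 cm = 0.5026 um

0.5026


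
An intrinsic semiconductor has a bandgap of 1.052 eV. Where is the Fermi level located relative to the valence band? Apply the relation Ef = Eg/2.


Step 1: For an intrinsic semiconductor, the Fermi level sits at midgap.
Step 2: Ef = Eg / 2 = 1.052 / 2 = 0.526 eV

0.526


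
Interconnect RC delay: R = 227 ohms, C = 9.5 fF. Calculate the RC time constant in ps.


Step 1: tau = R * C
Step 2: tau = 227 * 9.5 fF = 227 * 9.5e-15 F
Step 3: tau = 2.1565e-12 s = 2.1565 ps

2.1565


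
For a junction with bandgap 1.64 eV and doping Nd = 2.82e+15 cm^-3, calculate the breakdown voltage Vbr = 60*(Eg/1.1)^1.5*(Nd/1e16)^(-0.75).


Step 1: Eg/1.1 = 1.64/1.1 = 1.490909
Step 2: (Eg/1.1)^1.5 = 1.490909^1.5 = 1.820441
Step 3: (Nd/1e16)^(-0.75) = (0.282)^(-0.75) = 2.584123
Step 4: Vbr = 60 * 1.820441 * 2.584123 = 282.3 V

282.3


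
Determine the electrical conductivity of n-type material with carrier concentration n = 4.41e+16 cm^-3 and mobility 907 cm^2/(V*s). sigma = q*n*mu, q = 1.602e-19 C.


Step 1: sigma = q * n * mu
Step 2: sigma = 1.602e-19 * 4.41e+16 * 907
Step 3: sigma = 6.408e+00 S/cm

6.408e+00


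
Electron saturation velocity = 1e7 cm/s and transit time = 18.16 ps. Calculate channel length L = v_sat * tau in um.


Step 1: tau in seconds = 18.16 ps * 1e-12 = 1.8160e-11 s
Step 2: L = v_sat * tau = 1e7 * 1.8160e-11 = 1.8160e-04 cm
Step 3: L in um = 1.8160e-04 * 1e4 = 1.816 um

1.816


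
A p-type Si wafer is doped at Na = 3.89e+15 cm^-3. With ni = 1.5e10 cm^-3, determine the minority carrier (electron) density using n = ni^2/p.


Step 1: Majority hole concentration p ≈ Na = 3.89e+15 cm^-3
Step 2: n = ni^2 / Na = (1.5e10)^2 / 3.89e+15
Step 3: n = 5.78e+04 cm^-3

5.78e+04


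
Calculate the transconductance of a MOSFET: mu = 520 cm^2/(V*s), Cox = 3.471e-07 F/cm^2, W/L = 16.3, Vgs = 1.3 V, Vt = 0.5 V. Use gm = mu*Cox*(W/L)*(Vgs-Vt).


Step 1: Vov = Vgs - Vt = 1.3 - 0.5 = 0.8 V
Step 2: gm = mu * Cox * (W/L) * Vov
Step 3: gm = 520 * 3.471e-07 * 16.3 * 0.8 = 2.35e-03 S

2.35e-03


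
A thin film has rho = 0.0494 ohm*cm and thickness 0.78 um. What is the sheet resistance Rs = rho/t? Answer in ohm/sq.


Step 1: Convert thickness to cm: t = 0.78 um = 7.8000e-05 cm
Step 2: Rs = rho / t = 0.0494 / 7.8000e-05
Step 3: Rs = 633.3 ohm/sq

633.3


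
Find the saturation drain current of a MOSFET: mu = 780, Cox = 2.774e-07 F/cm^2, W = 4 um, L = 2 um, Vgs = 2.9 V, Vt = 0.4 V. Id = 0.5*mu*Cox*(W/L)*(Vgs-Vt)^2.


Step 1: Overdrive voltage Vov = Vgs - Vt = 2.9 - 0.4 = 2.5 V
Step 2: W/L = 4/2 = 2
Step 3: Id = 0.5 * 780 * 2.774e-07 * 2 * 2.5^2
Step 4: Id = 1.35e-03 A

1.35e-03


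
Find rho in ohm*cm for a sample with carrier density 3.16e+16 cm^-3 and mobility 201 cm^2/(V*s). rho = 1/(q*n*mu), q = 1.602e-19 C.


Step 1: sigma = q * n * mu = 1.602e-19 * 3.16e+16 * 201 = 1.01753e+00 S/cm
Step 2: rho = 1 / sigma = 1 / 1.01753e+00 = 0.9828 ohm*cm

0.9828


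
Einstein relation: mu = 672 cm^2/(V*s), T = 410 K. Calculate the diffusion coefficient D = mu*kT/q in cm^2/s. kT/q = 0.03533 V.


Step 1: D = mu * (kT/q)
Step 2: D = 672 * 0.03533
Step 3: D = 23.74 cm^2/s

23.74


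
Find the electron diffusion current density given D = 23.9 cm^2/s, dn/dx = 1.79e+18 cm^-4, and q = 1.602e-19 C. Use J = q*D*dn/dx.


Step 1: J = q * D * (dn/dx)
Step 2: J = 1.602e-19 * 23.9 * 1.79e+18
Step 3: J = 6.85e+00 A/cm^2

6.85e+00


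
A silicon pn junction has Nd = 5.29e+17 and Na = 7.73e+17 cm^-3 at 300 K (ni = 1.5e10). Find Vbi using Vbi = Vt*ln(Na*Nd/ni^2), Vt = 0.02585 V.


Step 1: Compute Na*Nd/ni^2 = 7.73e+17 * 5.29e+17 / (1.5e10)^2 = 1.8174e+15
Step 2: ln(1.8174e+15) = 35.1362
Step 3: Vbi = 0.02585 * 35.1362 = 0.908 V

0.908


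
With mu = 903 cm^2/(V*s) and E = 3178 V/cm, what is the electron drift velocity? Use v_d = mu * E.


Step 1: v_d = mu * E
Step 2: v_d = 903 * 3178 = 2869734
Step 3: v_d = 2.87e+06 cm/s

2.87e+06


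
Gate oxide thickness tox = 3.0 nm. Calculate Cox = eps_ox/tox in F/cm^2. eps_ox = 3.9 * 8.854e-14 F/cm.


Step 1: eps_ox = 3.9 * 8.854e-14 = 3.45306e-13 F/cm
Step 2: tox in cm = 3.0 nm * 1e-7 = 3.0000e-07 cm
Step 3: Cox = 3.45306e-13 / 3.0000e-07 = 1.15e-06 F/cm^2

1.15e-06


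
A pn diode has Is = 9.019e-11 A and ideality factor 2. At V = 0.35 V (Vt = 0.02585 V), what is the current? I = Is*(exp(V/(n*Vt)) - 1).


Step 1: V/(n*Vt) = 0.35/(2*0.02585) = 6.7698
Step 2: exp(6.7698) = 8.7114e+02
Step 3: I = 9.019e-11 * (8.7114e+02 - 1) = 7.85e-08 A

7.85e-08


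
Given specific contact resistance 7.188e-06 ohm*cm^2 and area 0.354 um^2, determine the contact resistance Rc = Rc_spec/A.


Step 1: Convert area to cm^2: 0.354 um^2 = 3.5400e-09 cm^2
Step 2: Rc = Rc_spec / A = 7.188e-06 / 3.5400e-09
Step 3: Rc = 2.03e+03 ohms

2.03e+03


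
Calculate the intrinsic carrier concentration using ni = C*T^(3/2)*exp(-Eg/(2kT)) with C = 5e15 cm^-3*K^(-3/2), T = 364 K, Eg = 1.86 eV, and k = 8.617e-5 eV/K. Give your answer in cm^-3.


Step 1: Compute kT = 8.617e-5 * 364 = 0.03136588 eV
Step 2: Exponent = -Eg/(2kT) = -1.86/(2*0.03136588) = -29.65005
Step 3: T^(3/2) = 364^1.5 = 6944.68
Step 4: ni = 5e15 * 6944.68 * exp(-29.65005) = 4.61e+06 cm^-3

4.61e+06


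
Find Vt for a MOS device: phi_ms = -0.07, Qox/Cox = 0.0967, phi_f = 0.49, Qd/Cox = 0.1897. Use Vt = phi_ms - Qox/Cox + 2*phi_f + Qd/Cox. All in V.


Step 1: Vt = phi_ms - Qox/Cox + 2*phi_f + Qd/Cox
Step 2: Vt = -0.07 - 0.0967 + 2*0.49 + 0.1897
Step 3: Vt = -0.07 - 0.0967 + 0.98 + 0.1897
Step 4: Vt = 1.003 V

1.003


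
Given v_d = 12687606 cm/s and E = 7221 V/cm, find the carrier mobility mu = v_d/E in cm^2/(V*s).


Step 1: mu = v_d / E
Step 2: mu = 12687606 / 7221
Step 3: mu = 1757.04 cm^2/(V*s)

1757.04


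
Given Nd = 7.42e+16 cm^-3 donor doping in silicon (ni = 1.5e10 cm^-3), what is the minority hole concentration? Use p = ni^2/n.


Step 1: Since Nd >> ni, n ≈ Nd = 7.42e+16 cm^-3
Step 2: p = ni^2 / n = (1.5e10)^2 / 7.42e+16
Step 3: p = 2.25e20 / 7.42e+16 = 3.03e+03 cm^-3

3.03e+03


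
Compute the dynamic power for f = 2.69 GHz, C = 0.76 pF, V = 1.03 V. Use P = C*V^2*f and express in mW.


Step 1: V^2 = 1.03^2 = 1.0609 V^2
Step 2: P = C*V^2*f = 0.76e-12 F * 1.0609 * 2.69e9 Hz
Step 3: P = 2.16890396e-03 W
Step 4: P = 2.169 mW

2.169


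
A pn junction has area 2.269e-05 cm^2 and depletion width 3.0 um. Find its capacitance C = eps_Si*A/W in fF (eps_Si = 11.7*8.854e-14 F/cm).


Step 1: eps_Si = 11.7 * 8.854e-14 = 1.035918e-12 F/cm
Step 2: W in cm = 3.0 * 1e-4 = 3.00e-04 cm
Step 3: C = 1.035918e-12 * 2.269e-05 / 3.00e-04 = 7.834993e-14 F
Step 4: C = 78.35 fF

78.35


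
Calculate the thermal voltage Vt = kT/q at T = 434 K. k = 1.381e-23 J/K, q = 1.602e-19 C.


Step 1: kT = 1.381e-23 * 434 = 5.99354e-21 J
Step 2: Vt = kT/q = 5.99354e-21 / 1.602e-19
Step 3: Vt = 0.03741 V

0.03741


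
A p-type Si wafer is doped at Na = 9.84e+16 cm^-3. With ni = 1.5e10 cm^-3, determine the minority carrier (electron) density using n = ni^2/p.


Step 1: Majority hole concentration p ≈ Na = 9.84e+16 cm^-3
Step 2: n = ni^2 / Na = (1.5e10)^2 / 9.84e+16
Step 3: n = 2.29e+03 cm^-3

2.29e+03


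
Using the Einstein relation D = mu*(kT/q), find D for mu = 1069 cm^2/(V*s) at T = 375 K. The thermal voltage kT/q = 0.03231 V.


Step 1: D = mu * (kT/q)
Step 2: D = 1069 * 0.03231
Step 3: D = 34.54 cm^2/s

34.54


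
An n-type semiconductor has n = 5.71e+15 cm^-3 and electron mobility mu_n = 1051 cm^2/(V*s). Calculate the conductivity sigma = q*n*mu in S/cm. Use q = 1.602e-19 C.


Step 1: sigma = q * n * mu
Step 2: sigma = 1.602e-19 * 5.71e+15 * 1051
Step 3: sigma = 9.614e-01 S/cm

9.614e-01


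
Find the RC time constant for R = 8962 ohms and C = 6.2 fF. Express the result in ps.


Step 1: tau = R * C
Step 2: tau = 8962 * 6.2 fF = 8962 * 6.2e-15 F
Step 3: tau = 5.55644e-11 s = 55.5644 ps

55.5644


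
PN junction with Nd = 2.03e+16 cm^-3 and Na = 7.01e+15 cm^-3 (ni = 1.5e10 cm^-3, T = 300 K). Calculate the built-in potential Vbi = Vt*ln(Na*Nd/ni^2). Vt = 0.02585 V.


Step 1: Compute Na*Nd/ni^2 = 7.01e+15 * 2.03e+16 / (1.5e10)^2 = 6.3246e+11
Step 2: ln(6.3246e+11) = 27.1729
Step 3: Vbi = 0.02585 * 27.1729 = 0.702 V

0.702


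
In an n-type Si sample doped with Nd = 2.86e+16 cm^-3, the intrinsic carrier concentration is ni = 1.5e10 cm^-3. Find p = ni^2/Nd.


Step 1: Since Nd >> ni, n ≈ Nd = 2.86e+16 cm^-3
Step 2: p = ni^2 / n = (1.5e10)^2 / 2.86e+16
Step 3: p = 2.25e20 / 2.86e+16 = 7.87e+03 cm^-3

7.87e+03


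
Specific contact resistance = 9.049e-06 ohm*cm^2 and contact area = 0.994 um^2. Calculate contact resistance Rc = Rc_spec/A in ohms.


Step 1: Convert area to cm^2: 0.994 um^2 = 9.9400e-09 cm^2
Step 2: Rc = Rc_spec / A = 9.049e-06 / 9.9400e-09
Step 3: Rc = 9.10e+02 ohms

9.10e+02


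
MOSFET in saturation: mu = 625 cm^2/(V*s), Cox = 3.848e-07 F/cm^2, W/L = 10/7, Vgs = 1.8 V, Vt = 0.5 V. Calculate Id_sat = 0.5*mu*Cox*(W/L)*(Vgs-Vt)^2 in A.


Step 1: Overdrive voltage Vov = Vgs - Vt = 1.8 - 0.5 = 1.3 V
Step 2: W/L = 10/7 = 1.42857
Step 3: Id = 0.5 * 625 * 3.848e-07 * 1.42857 * 1.3^2
Step 4: Id = 2.90e-04 A

2.90e-04


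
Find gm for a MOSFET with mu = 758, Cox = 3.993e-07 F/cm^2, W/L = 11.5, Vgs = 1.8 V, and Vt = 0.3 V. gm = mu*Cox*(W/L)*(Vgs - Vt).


Step 1: Vov = Vgs - Vt = 1.8 - 0.3 = 1.5 V
Step 2: gm = mu * Cox * (W/L) * Vov
Step 3: gm = 758 * 3.993e-07 * 11.5 * 1.5 = 5.22e-03 S

5.22e-03


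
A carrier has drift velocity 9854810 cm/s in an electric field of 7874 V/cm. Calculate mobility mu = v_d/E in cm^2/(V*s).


Step 1: mu = v_d / E
Step 2: mu = 9854810 / 7874
Step 3: mu = 1251.56 cm^2/(V*s)

1251.56


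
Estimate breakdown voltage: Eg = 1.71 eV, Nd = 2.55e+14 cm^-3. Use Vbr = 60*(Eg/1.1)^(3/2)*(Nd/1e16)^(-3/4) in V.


Step 1: Eg/1.1 = 1.71/1.1 = 1.554545
Step 2: (Eg/1.1)^1.5 = 1.554545^1.5 = 1.938228
Step 3: (Nd/1e16)^(-0.75) = (0.0255)^(-0.75) = 15.670933
Step 4: Vbr = 60 * 1.938228 * 15.670933 = 1822.4 V

1822.4


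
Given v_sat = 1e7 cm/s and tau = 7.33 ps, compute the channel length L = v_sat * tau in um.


Step 1: tau in seconds = 7.33 ps * 1e-12 = 7.3300e-12 s
Step 2: L = v_sat * tau = 1e7 * 7.3300e-12 = 7.3300e-05 cm
Step 3: L in um = 7.3300e-05 * 1e4 = 0.733 um

0.733


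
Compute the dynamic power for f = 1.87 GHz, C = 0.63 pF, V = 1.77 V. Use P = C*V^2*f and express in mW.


Step 1: V^2 = 1.77^2 = 3.1329 V^2
Step 2: P = C*V^2*f = 0.63e-12 F * 3.1329 * 1.87e9 Hz
Step 3: P = 3.69086949e-03 W
Step 4: P = 3.691 mW

3.691


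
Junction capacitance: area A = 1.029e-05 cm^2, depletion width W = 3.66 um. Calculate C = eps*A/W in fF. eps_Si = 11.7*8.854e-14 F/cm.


Step 1: eps_Si = 11.7 * 8.854e-14 = 1.035918e-12 F/cm
Step 2: W in cm = 3.66 * 1e-4 = 3.66e-04 cm
Step 3: C = 1.035918e-12 * 1.029e-05 / 3.66e-04 = 2.912458e-14 F
Step 4: C = 29.12 fF

29.12


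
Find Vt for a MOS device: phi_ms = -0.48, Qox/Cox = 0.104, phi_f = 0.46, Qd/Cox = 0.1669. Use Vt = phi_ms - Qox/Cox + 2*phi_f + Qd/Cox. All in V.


Step 1: Vt = phi_ms - Qox/Cox + 2*phi_f + Qd/Cox
Step 2: Vt = -0.48 - 0.104 + 2*0.46 + 0.1669
Step 3: Vt = -0.48 - 0.104 + 0.92 + 0.1669
Step 4: Vt = 0.5029 V

0.5029


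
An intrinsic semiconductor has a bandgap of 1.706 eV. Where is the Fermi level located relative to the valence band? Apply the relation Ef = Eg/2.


Step 1: For an intrinsic semiconductor, the Fermi level sits at midgap.
Step 2: Ef = Eg / 2 = 1.706 / 2 = 0.853 eV

0.853


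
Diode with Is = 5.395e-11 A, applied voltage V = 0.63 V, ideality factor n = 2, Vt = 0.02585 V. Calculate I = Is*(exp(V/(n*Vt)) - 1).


Step 1: V/(n*Vt) = 0.63/(2*0.02585) = 12.1857
Step 2: exp(12.1857) = 1.9597e+05
Step 3: I = 5.395e-11 * (1.9597e+05 - 1) = 1.06e-05 A

1.06e-05


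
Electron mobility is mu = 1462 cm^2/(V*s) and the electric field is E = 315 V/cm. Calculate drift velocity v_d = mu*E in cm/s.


Step 1: v_d = mu * E
Step 2: v_d = 1462 * 315 = 460530
Step 3: v_d = 4.61e+05 cm/s

4.61e+05


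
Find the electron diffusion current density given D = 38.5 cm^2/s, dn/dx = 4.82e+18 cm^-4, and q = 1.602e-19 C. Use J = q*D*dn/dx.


Step 1: J = q * D * (dn/dx)
Step 2: J = 1.602e-19 * 38.5 * 4.82e+18
Step 3: J = 2.97e+01 A/cm^2

2.97e+01


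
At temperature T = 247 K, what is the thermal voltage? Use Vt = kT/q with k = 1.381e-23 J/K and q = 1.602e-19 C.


Step 1: kT = 1.381e-23 * 247 = 3.41107e-21 J
Step 2: Vt = kT/q = 3.41107e-21 / 1.602e-19
Step 3: Vt = 0.02129 V

0.02129


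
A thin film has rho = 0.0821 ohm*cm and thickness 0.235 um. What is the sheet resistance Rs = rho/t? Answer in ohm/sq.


Step 1: Convert thickness to cm: t = 0.235 um = 2.3500e-05 cm
Step 2: Rs = rho / t = 0.0821 / 2.3500e-05
Step 3: Rs = 3493.6 ohm/sq

3493.6


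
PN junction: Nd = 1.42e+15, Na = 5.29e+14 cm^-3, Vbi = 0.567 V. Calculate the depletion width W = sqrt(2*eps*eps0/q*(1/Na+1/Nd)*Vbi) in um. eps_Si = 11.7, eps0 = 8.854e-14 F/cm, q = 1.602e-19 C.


Step 1: 1/Na + 1/Nd = 1/5.29e+14 + 1/1.42e+15 = 2.59458e-15
Step 2: 2*eps*eps0/q = 2*11.7*8.854e-14/1.602e-19 = 1.293281e+07
Step 3: W^2 = 1.293281e+07 * 2.59458e-15 * 0.567 = 1.90258e-08
Step 4: W = sqrt(1.90258e-08) = 1.379e-04 cm = 1.379 um

1.379


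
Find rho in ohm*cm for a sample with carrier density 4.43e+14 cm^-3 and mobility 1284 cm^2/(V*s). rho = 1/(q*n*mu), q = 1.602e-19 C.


Step 1: sigma = q * n * mu = 1.602e-19 * 4.43e+14 * 1284 = 9.11237e-02 S/cm
Step 2: rho = 1 / sigma = 1 / 9.11237e-02 = 10.97 ohm*cm

10.97


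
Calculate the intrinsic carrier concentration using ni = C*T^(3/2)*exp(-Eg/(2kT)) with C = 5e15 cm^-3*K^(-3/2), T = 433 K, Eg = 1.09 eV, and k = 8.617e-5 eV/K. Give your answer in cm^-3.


Step 1: Compute kT = 8.617e-5 * 433 = 0.03731161 eV
Step 2: Exponent = -Eg/(2kT) = -1.09/(2*0.03731161) = -14.60671
Step 3: T^(3/2) = 433^1.5 = 9010.15
Step 4: ni = 5e15 * 9010.15 * exp(-14.60671) = 2.04e+13 cm^-3

2.04e+13


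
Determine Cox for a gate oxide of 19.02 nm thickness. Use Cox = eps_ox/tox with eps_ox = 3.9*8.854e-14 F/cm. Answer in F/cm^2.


Step 1: eps_ox = 3.9 * 8.854e-14 = 3.45306e-13 F/cm
Step 2: tox in cm = 19.02 nm * 1e-7 = 1.9020e-06 cm
Step 3: Cox = 3.45306e-13 / 1.9020e-06 = 1.82e-07 F/cm^2

1.82e-07


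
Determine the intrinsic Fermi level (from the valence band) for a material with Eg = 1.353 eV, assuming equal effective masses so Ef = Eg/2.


Step 1: For an intrinsic semiconductor, the Fermi level sits at midgap.
Step 2: Ef = Eg / 2 = 1.353 / 2 = 0.6765 eV

0.6765


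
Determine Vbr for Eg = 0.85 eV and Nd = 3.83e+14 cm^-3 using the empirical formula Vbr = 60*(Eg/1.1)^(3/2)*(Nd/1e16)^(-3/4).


Step 1: Eg/1.1 = 0.85/1.1 = 0.772727
Step 2: (Eg/1.1)^1.5 = 0.772727^1.5 = 0.679265
Step 3: (Nd/1e16)^(-0.75) = (0.0383)^(-0.75) = 11.550504
Step 4: Vbr = 60 * 0.679265 * 11.550504 = 470.8 V

470.8


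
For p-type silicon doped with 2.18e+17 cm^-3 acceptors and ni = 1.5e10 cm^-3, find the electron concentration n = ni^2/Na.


Step 1: Majority hole concentration p ≈ Na = 2.18e+17 cm^-3
Step 2: n = ni^2 / Na = (1.5e10)^2 / 2.18e+17
Step 3: n = 1.03e+03 cm^-3

1.03e+03


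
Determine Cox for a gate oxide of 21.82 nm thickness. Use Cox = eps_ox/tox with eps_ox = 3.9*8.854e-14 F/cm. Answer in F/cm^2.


Step 1: eps_ox = 3.9 * 8.854e-14 = 3.45306e-13 F/cm
Step 2: tox in cm = 21.82 nm * 1e-7 = 2.1820e-06 cm
Step 3: Cox = 3.45306e-13 / 2.1820e-06 = 1.58e-07 F/cm^2

1.58e-07
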